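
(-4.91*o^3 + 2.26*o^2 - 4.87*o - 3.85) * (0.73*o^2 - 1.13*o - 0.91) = -3.5843*o^5 + 7.1981*o^4 - 1.6408*o^3 + 0.636*o^2 + 8.7822*o + 3.5035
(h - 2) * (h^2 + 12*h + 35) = h^3 + 10*h^2 + 11*h - 70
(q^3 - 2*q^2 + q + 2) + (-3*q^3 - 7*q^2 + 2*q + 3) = -2*q^3 - 9*q^2 + 3*q + 5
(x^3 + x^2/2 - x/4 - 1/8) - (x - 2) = x^3 + x^2/2 - 5*x/4 + 15/8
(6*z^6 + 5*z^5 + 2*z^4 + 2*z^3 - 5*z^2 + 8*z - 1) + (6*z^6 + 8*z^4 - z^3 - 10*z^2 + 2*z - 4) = 12*z^6 + 5*z^5 + 10*z^4 + z^3 - 15*z^2 + 10*z - 5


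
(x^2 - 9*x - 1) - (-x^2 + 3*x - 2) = 2*x^2 - 12*x + 1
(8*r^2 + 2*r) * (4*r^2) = 32*r^4 + 8*r^3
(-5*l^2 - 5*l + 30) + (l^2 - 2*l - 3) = -4*l^2 - 7*l + 27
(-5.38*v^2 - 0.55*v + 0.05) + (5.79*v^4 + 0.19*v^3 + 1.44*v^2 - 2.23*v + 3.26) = 5.79*v^4 + 0.19*v^3 - 3.94*v^2 - 2.78*v + 3.31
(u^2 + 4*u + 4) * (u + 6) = u^3 + 10*u^2 + 28*u + 24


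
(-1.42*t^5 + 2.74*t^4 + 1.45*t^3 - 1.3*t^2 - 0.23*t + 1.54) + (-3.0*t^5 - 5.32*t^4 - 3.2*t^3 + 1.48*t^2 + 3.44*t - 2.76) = -4.42*t^5 - 2.58*t^4 - 1.75*t^3 + 0.18*t^2 + 3.21*t - 1.22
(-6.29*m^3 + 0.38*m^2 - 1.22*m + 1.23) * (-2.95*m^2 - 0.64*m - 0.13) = 18.5555*m^5 + 2.9046*m^4 + 4.1735*m^3 - 2.8971*m^2 - 0.6286*m - 0.1599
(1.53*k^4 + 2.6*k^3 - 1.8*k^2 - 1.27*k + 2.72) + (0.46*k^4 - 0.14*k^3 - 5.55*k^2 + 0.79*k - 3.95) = 1.99*k^4 + 2.46*k^3 - 7.35*k^2 - 0.48*k - 1.23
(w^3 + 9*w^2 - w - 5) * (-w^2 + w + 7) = -w^5 - 8*w^4 + 17*w^3 + 67*w^2 - 12*w - 35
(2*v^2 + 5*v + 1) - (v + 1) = 2*v^2 + 4*v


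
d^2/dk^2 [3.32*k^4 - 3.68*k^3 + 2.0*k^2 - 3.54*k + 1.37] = 39.84*k^2 - 22.08*k + 4.0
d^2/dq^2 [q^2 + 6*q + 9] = 2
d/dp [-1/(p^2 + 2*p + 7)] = 2*(p + 1)/(p^2 + 2*p + 7)^2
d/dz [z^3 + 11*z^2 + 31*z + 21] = 3*z^2 + 22*z + 31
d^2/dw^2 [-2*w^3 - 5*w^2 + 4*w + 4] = -12*w - 10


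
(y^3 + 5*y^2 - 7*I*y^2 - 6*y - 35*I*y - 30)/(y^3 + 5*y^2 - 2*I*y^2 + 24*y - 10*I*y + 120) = (y - I)/(y + 4*I)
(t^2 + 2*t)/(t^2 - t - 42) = t*(t + 2)/(t^2 - t - 42)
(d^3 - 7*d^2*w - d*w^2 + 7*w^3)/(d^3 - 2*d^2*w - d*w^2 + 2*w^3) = (-d + 7*w)/(-d + 2*w)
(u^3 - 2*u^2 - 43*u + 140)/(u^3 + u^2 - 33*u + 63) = (u^2 - 9*u + 20)/(u^2 - 6*u + 9)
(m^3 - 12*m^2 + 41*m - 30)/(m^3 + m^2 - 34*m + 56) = (m^3 - 12*m^2 + 41*m - 30)/(m^3 + m^2 - 34*m + 56)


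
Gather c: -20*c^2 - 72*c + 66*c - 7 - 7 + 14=-20*c^2 - 6*c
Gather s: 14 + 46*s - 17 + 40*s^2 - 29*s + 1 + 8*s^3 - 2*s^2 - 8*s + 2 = 8*s^3 + 38*s^2 + 9*s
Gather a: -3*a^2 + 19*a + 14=-3*a^2 + 19*a + 14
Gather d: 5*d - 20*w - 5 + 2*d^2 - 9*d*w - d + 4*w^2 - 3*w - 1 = 2*d^2 + d*(4 - 9*w) + 4*w^2 - 23*w - 6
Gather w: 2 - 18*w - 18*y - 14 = -18*w - 18*y - 12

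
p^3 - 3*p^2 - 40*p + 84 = (p - 7)*(p - 2)*(p + 6)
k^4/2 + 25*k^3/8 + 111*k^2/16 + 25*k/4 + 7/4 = (k/2 + 1)*(k + 1/2)*(k + 7/4)*(k + 2)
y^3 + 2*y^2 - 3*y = y*(y - 1)*(y + 3)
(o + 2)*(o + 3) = o^2 + 5*o + 6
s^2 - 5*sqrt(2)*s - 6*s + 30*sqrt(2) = (s - 6)*(s - 5*sqrt(2))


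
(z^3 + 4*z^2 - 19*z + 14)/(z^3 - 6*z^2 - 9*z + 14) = (z^2 + 5*z - 14)/(z^2 - 5*z - 14)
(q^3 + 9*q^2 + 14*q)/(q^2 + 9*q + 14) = q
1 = 1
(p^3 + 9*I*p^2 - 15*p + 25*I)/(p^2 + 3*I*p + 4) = (p^2 + 10*I*p - 25)/(p + 4*I)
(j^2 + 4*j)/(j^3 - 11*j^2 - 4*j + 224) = j/(j^2 - 15*j + 56)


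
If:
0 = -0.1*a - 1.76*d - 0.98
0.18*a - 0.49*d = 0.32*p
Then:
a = 1.5396391470749*p - 1.31273920174959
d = -0.0874794969928923*p - 0.482230727173319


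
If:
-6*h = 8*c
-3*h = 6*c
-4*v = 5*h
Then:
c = 0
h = 0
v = 0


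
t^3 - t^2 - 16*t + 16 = (t - 4)*(t - 1)*(t + 4)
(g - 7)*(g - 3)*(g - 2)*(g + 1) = g^4 - 11*g^3 + 29*g^2 - g - 42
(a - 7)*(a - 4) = a^2 - 11*a + 28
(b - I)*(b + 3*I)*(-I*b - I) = -I*b^3 + 2*b^2 - I*b^2 + 2*b - 3*I*b - 3*I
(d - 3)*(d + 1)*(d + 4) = d^3 + 2*d^2 - 11*d - 12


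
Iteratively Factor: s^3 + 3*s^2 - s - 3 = (s - 1)*(s^2 + 4*s + 3) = (s - 1)*(s + 1)*(s + 3)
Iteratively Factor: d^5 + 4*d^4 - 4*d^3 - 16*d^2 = (d)*(d^4 + 4*d^3 - 4*d^2 - 16*d) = d^2*(d^3 + 4*d^2 - 4*d - 16) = d^2*(d - 2)*(d^2 + 6*d + 8) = d^2*(d - 2)*(d + 4)*(d + 2)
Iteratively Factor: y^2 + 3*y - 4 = (y + 4)*(y - 1)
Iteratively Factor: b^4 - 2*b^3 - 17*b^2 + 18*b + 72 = (b - 4)*(b^3 + 2*b^2 - 9*b - 18) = (b - 4)*(b + 3)*(b^2 - b - 6) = (b - 4)*(b + 2)*(b + 3)*(b - 3)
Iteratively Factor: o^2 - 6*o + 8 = (o - 2)*(o - 4)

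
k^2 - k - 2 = (k - 2)*(k + 1)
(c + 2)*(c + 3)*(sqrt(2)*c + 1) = sqrt(2)*c^3 + c^2 + 5*sqrt(2)*c^2 + 5*c + 6*sqrt(2)*c + 6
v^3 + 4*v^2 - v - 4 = (v - 1)*(v + 1)*(v + 4)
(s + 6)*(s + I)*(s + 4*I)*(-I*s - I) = -I*s^4 + 5*s^3 - 7*I*s^3 + 35*s^2 - 2*I*s^2 + 30*s + 28*I*s + 24*I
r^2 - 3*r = r*(r - 3)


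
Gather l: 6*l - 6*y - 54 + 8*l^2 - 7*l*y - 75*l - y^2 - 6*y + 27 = 8*l^2 + l*(-7*y - 69) - y^2 - 12*y - 27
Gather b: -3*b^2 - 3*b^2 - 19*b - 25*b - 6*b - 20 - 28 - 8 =-6*b^2 - 50*b - 56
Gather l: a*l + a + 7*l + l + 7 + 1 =a + l*(a + 8) + 8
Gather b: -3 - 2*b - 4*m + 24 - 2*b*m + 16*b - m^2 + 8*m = b*(14 - 2*m) - m^2 + 4*m + 21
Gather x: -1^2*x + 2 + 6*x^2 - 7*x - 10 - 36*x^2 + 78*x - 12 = -30*x^2 + 70*x - 20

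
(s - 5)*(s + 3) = s^2 - 2*s - 15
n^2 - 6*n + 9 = (n - 3)^2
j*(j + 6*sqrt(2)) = j^2 + 6*sqrt(2)*j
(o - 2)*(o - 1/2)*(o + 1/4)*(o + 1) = o^4 - 5*o^3/4 - 15*o^2/8 + 5*o/8 + 1/4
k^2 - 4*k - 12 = (k - 6)*(k + 2)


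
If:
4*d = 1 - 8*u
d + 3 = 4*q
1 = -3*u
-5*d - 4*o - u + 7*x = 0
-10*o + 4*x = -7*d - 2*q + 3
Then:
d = 11/12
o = 437/432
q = 47/48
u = -1/3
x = 32/27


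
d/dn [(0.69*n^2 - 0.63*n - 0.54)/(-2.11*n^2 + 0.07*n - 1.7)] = (-1.281*n^2 - 4.6248*n + 1.1088)/(4.4521*n^4 - 0.2954*n^3 + 7.1789*n^2 - 0.238*n + 2.89)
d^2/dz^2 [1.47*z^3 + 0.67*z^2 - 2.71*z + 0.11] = 8.82*z + 1.34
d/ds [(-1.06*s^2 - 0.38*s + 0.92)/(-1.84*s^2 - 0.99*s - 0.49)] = (0.3502*s^2 + 4.4244*s + 1.097)/(3.3856*s^4 + 3.6432*s^3 + 2.7833*s^2 + 0.9702*s + 0.2401)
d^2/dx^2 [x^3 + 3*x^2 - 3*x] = 6*x + 6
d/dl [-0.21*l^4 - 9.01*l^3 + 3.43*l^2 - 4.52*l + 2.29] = -0.84*l^3 - 27.03*l^2 + 6.86*l - 4.52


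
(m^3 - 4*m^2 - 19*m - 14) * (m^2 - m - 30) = m^5 - 5*m^4 - 45*m^3 + 125*m^2 + 584*m + 420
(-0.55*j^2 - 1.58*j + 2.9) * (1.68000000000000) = -0.924*j^2 - 2.6544*j + 4.872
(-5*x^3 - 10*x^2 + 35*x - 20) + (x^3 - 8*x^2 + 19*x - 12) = -4*x^3 - 18*x^2 + 54*x - 32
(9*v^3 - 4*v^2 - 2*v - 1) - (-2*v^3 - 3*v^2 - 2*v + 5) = 11*v^3 - v^2 - 6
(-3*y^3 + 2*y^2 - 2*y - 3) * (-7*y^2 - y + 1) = 21*y^5 - 11*y^4 + 9*y^3 + 25*y^2 + y - 3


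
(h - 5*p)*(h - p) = h^2 - 6*h*p + 5*p^2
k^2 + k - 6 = (k - 2)*(k + 3)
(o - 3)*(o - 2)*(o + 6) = o^3 + o^2 - 24*o + 36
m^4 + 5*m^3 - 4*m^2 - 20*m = m*(m - 2)*(m + 2)*(m + 5)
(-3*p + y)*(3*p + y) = -9*p^2 + y^2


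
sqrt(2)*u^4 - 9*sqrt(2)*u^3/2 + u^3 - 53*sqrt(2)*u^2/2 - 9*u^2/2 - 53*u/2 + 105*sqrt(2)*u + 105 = (u - 6)*(u - 7/2)*(u + 5)*(sqrt(2)*u + 1)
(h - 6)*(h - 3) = h^2 - 9*h + 18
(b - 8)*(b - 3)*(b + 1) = b^3 - 10*b^2 + 13*b + 24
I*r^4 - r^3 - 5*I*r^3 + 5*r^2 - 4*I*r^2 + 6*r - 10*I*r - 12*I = (r - 6)*(r - I)*(r + 2*I)*(I*r + I)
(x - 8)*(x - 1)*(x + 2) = x^3 - 7*x^2 - 10*x + 16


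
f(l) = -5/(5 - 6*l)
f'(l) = -30/(5 - 6*l)^2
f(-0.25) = -0.77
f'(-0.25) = -0.71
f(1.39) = 1.50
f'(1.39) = -2.69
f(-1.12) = -0.43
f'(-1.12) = -0.22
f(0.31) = -1.59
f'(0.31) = -3.04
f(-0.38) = -0.69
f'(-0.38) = -0.57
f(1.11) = 3.01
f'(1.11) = -10.89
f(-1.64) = -0.34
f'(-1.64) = -0.14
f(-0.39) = -0.68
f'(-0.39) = -0.56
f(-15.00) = -0.05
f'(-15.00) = 0.00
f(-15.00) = -0.05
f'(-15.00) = 0.00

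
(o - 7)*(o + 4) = o^2 - 3*o - 28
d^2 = d^2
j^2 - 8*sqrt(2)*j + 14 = (j - 7*sqrt(2))*(j - sqrt(2))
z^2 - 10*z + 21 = (z - 7)*(z - 3)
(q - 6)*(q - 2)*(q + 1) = q^3 - 7*q^2 + 4*q + 12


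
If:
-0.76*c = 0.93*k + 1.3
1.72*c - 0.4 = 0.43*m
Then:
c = 0.25*m + 0.232558139534884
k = -0.204301075268817*m - 1.58789697424356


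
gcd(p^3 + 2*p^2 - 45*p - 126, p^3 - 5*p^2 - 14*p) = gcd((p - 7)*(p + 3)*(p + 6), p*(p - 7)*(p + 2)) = p - 7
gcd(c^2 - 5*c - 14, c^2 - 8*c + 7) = c - 7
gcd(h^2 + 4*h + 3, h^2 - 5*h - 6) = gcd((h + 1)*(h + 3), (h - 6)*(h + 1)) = h + 1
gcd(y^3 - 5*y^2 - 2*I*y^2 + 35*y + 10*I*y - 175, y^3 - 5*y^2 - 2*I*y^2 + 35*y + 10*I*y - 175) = y^3 + y^2*(-5 - 2*I) + y*(35 + 10*I) - 175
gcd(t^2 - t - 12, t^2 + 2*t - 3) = t + 3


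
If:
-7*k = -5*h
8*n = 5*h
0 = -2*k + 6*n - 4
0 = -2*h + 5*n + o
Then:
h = 112/65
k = 16/13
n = 14/13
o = -126/65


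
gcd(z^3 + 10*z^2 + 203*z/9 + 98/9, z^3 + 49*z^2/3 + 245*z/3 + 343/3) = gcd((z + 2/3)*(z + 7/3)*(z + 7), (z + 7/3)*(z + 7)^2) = z^2 + 28*z/3 + 49/3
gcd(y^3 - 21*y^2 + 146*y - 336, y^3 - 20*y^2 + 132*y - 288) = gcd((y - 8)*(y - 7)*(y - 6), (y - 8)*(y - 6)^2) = y^2 - 14*y + 48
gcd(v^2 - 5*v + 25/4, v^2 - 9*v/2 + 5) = v - 5/2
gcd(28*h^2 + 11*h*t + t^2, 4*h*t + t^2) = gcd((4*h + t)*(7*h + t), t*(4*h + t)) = 4*h + t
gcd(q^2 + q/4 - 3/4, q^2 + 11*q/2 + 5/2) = 1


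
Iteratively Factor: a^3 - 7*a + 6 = (a - 2)*(a^2 + 2*a - 3) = (a - 2)*(a + 3)*(a - 1)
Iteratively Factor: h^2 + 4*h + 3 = (h + 3)*(h + 1)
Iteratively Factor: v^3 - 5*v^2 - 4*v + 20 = (v - 2)*(v^2 - 3*v - 10) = (v - 5)*(v - 2)*(v + 2)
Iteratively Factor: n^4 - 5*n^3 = (n)*(n^3 - 5*n^2) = n^2*(n^2 - 5*n) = n^3*(n - 5)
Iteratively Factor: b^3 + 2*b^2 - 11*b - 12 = (b - 3)*(b^2 + 5*b + 4) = (b - 3)*(b + 1)*(b + 4)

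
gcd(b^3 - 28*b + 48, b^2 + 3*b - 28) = b - 4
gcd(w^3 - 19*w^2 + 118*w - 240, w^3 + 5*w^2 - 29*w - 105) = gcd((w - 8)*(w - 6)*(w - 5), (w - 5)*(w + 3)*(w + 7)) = w - 5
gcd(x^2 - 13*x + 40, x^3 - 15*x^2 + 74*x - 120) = x - 5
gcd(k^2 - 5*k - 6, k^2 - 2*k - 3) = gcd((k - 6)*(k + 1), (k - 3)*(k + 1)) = k + 1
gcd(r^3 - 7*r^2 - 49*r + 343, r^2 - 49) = r^2 - 49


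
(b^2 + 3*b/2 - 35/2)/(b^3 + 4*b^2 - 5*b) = (b - 7/2)/(b*(b - 1))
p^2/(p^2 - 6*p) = p/(p - 6)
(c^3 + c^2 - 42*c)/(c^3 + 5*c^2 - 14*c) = (c - 6)/(c - 2)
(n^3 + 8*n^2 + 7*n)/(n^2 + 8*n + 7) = n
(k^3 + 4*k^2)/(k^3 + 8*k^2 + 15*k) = k*(k + 4)/(k^2 + 8*k + 15)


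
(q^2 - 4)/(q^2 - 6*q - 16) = (q - 2)/(q - 8)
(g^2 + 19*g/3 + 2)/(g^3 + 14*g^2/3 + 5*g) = (3*g^2 + 19*g + 6)/(g*(3*g^2 + 14*g + 15))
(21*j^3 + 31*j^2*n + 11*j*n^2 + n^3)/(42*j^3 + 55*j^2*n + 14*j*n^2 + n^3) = (3*j + n)/(6*j + n)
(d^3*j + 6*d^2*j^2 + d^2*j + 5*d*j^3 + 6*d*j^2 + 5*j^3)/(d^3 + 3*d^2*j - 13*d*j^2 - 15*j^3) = j*(d + 1)/(d - 3*j)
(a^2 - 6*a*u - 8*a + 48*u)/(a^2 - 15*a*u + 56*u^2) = (a^2 - 6*a*u - 8*a + 48*u)/(a^2 - 15*a*u + 56*u^2)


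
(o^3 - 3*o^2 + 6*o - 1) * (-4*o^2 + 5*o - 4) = -4*o^5 + 17*o^4 - 43*o^3 + 46*o^2 - 29*o + 4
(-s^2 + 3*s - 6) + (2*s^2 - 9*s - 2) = s^2 - 6*s - 8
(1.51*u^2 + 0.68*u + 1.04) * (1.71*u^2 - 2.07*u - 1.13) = 2.5821*u^4 - 1.9629*u^3 - 1.3355*u^2 - 2.9212*u - 1.1752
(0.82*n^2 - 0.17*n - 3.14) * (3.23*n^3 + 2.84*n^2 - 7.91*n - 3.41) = 2.6486*n^5 + 1.7797*n^4 - 17.1112*n^3 - 10.3691*n^2 + 25.4171*n + 10.7074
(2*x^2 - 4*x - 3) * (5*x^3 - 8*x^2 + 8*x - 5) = 10*x^5 - 36*x^4 + 33*x^3 - 18*x^2 - 4*x + 15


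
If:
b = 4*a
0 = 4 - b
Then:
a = 1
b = 4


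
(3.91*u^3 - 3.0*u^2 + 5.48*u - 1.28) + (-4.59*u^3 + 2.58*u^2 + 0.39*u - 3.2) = -0.68*u^3 - 0.42*u^2 + 5.87*u - 4.48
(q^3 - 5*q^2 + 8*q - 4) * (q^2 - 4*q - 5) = q^5 - 9*q^4 + 23*q^3 - 11*q^2 - 24*q + 20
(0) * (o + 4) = 0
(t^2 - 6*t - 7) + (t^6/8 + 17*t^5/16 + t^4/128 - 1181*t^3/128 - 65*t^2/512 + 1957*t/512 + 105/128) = t^6/8 + 17*t^5/16 + t^4/128 - 1181*t^3/128 + 447*t^2/512 - 1115*t/512 - 791/128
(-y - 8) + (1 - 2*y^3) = -2*y^3 - y - 7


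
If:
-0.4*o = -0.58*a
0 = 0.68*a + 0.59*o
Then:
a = 0.00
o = 0.00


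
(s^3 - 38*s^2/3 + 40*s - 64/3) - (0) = s^3 - 38*s^2/3 + 40*s - 64/3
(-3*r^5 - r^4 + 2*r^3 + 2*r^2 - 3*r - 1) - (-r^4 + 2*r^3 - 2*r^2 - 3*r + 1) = -3*r^5 + 4*r^2 - 2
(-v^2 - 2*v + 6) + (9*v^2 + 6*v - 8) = 8*v^2 + 4*v - 2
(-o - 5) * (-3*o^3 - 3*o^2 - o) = 3*o^4 + 18*o^3 + 16*o^2 + 5*o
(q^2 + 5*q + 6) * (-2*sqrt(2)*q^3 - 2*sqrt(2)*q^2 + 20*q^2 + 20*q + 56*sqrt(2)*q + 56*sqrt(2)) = -2*sqrt(2)*q^5 - 12*sqrt(2)*q^4 + 20*q^4 + 34*sqrt(2)*q^3 + 120*q^3 + 220*q^2 + 324*sqrt(2)*q^2 + 120*q + 616*sqrt(2)*q + 336*sqrt(2)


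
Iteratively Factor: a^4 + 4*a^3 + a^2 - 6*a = (a + 2)*(a^3 + 2*a^2 - 3*a) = (a + 2)*(a + 3)*(a^2 - a) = a*(a + 2)*(a + 3)*(a - 1)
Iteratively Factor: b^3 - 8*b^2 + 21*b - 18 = (b - 3)*(b^2 - 5*b + 6) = (b - 3)*(b - 2)*(b - 3)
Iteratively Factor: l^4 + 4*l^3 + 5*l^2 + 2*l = (l + 1)*(l^3 + 3*l^2 + 2*l) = (l + 1)^2*(l^2 + 2*l) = (l + 1)^2*(l + 2)*(l)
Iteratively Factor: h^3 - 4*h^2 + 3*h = (h)*(h^2 - 4*h + 3) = h*(h - 1)*(h - 3)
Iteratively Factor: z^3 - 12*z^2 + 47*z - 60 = (z - 4)*(z^2 - 8*z + 15) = (z - 4)*(z - 3)*(z - 5)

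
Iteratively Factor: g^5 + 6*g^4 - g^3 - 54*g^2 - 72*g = (g - 3)*(g^4 + 9*g^3 + 26*g^2 + 24*g) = (g - 3)*(g + 4)*(g^3 + 5*g^2 + 6*g) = g*(g - 3)*(g + 4)*(g^2 + 5*g + 6) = g*(g - 3)*(g + 2)*(g + 4)*(g + 3)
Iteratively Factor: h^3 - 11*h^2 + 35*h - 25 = (h - 5)*(h^2 - 6*h + 5) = (h - 5)*(h - 1)*(h - 5)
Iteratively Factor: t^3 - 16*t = (t + 4)*(t^2 - 4*t) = t*(t + 4)*(t - 4)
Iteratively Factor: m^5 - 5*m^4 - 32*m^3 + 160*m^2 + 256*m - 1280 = (m + 4)*(m^4 - 9*m^3 + 4*m^2 + 144*m - 320) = (m - 5)*(m + 4)*(m^3 - 4*m^2 - 16*m + 64) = (m - 5)*(m - 4)*(m + 4)*(m^2 - 16) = (m - 5)*(m - 4)^2*(m + 4)*(m + 4)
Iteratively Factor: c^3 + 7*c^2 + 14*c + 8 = (c + 2)*(c^2 + 5*c + 4) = (c + 1)*(c + 2)*(c + 4)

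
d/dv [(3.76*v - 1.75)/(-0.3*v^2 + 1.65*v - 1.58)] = (1.128*v^2 - 1.05*v - 3.0533)/(0.09*v^4 - 0.99*v^3 + 3.6705*v^2 - 5.214*v + 2.4964)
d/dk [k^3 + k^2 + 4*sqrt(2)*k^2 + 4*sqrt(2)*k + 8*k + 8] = 3*k^2 + 2*k + 8*sqrt(2)*k + 4*sqrt(2) + 8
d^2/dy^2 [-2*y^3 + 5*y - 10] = -12*y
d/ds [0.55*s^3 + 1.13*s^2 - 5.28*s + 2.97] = 1.65*s^2 + 2.26*s - 5.28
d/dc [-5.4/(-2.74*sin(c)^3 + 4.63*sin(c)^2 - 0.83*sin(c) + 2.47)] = (-44.388*sin(c)^2 + 50.004*sin(c) - 4.482)*cos(c)/(2.74*sin(c)^3 - 4.63*sin(c)^2 + 0.83*sin(c) - 2.47)^2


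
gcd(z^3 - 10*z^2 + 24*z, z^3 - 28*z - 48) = z - 6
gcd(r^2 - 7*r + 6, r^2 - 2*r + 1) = r - 1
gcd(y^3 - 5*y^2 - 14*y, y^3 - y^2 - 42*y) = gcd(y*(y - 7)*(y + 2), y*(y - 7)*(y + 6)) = y^2 - 7*y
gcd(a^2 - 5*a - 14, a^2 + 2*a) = a + 2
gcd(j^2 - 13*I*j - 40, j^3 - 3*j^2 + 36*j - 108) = 1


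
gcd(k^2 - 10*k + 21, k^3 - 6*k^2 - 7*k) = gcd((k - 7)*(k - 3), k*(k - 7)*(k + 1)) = k - 7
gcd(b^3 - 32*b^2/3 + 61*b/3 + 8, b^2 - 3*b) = b - 3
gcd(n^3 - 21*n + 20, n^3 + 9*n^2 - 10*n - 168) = n - 4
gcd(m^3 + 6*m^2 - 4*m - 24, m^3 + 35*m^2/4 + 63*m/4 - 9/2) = m + 6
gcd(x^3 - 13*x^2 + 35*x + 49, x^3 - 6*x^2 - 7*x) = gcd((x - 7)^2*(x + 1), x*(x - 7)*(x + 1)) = x^2 - 6*x - 7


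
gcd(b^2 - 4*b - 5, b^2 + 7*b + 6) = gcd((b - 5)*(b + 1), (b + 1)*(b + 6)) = b + 1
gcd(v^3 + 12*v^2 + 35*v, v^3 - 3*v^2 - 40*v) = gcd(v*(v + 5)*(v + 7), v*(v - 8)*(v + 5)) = v^2 + 5*v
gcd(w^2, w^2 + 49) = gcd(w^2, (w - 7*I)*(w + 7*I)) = 1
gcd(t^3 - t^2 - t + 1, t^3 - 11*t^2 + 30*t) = 1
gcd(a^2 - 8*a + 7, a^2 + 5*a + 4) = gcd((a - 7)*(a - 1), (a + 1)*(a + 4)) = 1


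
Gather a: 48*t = 48*t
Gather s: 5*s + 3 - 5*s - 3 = 0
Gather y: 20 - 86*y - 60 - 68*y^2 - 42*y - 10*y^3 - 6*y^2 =-10*y^3 - 74*y^2 - 128*y - 40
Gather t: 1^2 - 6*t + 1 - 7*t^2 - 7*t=-7*t^2 - 13*t + 2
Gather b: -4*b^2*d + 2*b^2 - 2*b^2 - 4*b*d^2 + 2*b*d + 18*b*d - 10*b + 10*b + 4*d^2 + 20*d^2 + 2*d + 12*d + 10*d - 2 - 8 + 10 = -4*b^2*d + b*(-4*d^2 + 20*d) + 24*d^2 + 24*d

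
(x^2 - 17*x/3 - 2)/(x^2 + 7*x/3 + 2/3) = (x - 6)/(x + 2)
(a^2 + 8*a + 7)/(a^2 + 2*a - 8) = (a^2 + 8*a + 7)/(a^2 + 2*a - 8)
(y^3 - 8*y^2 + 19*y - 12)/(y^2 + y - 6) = (y^3 - 8*y^2 + 19*y - 12)/(y^2 + y - 6)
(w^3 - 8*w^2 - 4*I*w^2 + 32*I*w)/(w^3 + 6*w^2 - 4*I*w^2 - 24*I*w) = (w - 8)/(w + 6)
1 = 1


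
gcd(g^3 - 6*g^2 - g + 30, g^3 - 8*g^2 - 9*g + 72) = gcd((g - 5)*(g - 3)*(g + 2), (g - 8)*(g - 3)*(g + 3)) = g - 3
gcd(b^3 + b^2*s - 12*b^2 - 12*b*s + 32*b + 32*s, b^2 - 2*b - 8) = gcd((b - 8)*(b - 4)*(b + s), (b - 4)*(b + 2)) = b - 4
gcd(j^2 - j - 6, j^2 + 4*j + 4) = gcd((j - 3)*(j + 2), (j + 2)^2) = j + 2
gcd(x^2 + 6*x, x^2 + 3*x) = x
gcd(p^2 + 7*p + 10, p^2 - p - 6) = p + 2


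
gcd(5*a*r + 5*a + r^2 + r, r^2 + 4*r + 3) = r + 1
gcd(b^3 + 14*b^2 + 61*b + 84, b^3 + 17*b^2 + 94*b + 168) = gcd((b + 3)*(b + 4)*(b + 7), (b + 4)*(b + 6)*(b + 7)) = b^2 + 11*b + 28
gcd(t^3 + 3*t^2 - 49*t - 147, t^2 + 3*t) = t + 3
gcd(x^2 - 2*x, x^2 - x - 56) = 1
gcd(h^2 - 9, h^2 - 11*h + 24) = h - 3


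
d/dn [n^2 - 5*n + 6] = 2*n - 5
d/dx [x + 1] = 1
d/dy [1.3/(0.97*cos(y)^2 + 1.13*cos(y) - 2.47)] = (2.522*cos(y) + 1.469)*sin(y)/(0.97*cos(y)^2 + 1.13*cos(y) - 2.47)^2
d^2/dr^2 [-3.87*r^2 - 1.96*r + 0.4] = -7.74000000000000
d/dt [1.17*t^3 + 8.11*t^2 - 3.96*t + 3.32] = 3.51*t^2 + 16.22*t - 3.96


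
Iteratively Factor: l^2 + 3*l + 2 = (l + 1)*(l + 2)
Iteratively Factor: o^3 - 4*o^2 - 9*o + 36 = (o - 3)*(o^2 - o - 12) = (o - 3)*(o + 3)*(o - 4)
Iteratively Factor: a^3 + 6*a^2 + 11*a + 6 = (a + 1)*(a^2 + 5*a + 6) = (a + 1)*(a + 2)*(a + 3)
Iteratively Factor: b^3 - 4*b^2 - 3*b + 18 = (b - 3)*(b^2 - b - 6) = (b - 3)^2*(b + 2)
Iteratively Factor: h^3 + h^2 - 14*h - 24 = (h + 3)*(h^2 - 2*h - 8) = (h - 4)*(h + 3)*(h + 2)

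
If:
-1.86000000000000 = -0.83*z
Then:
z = 2.24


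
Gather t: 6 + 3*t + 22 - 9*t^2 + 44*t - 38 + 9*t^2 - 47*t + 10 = 0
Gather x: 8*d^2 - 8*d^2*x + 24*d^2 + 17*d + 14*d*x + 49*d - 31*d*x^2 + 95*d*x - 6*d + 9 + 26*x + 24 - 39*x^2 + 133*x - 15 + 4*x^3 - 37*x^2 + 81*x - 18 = 32*d^2 + 60*d + 4*x^3 + x^2*(-31*d - 76) + x*(-8*d^2 + 109*d + 240)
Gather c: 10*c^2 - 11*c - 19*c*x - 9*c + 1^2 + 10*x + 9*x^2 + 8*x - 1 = 10*c^2 + c*(-19*x - 20) + 9*x^2 + 18*x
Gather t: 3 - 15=-12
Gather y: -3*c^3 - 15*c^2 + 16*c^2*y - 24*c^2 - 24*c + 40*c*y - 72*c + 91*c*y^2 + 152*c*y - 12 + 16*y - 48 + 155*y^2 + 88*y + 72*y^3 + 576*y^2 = -3*c^3 - 39*c^2 - 96*c + 72*y^3 + y^2*(91*c + 731) + y*(16*c^2 + 192*c + 104) - 60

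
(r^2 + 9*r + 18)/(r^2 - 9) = (r + 6)/(r - 3)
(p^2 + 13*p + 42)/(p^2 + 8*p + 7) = (p + 6)/(p + 1)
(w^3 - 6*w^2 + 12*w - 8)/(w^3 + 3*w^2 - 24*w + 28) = (w - 2)/(w + 7)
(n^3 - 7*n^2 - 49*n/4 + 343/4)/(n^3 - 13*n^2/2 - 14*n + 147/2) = (n - 7/2)/(n - 3)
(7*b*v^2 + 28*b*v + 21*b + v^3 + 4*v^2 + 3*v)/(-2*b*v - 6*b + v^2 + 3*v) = (7*b*v + 7*b + v^2 + v)/(-2*b + v)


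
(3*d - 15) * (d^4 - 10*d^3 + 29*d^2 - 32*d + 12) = 3*d^5 - 45*d^4 + 237*d^3 - 531*d^2 + 516*d - 180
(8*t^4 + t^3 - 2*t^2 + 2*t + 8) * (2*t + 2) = 16*t^5 + 18*t^4 - 2*t^3 + 20*t + 16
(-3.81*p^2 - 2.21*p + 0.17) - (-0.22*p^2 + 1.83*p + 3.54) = -3.59*p^2 - 4.04*p - 3.37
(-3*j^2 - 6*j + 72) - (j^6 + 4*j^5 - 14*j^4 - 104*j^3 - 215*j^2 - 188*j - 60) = -j^6 - 4*j^5 + 14*j^4 + 104*j^3 + 212*j^2 + 182*j + 132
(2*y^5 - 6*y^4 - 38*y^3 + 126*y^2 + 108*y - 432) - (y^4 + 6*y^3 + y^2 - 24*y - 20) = 2*y^5 - 7*y^4 - 44*y^3 + 125*y^2 + 132*y - 412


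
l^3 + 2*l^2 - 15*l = l*(l - 3)*(l + 5)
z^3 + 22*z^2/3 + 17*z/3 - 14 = (z - 1)*(z + 7/3)*(z + 6)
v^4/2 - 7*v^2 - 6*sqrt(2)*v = v*(v/2 + sqrt(2)/2)*(v - 3*sqrt(2))*(v + 2*sqrt(2))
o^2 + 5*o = o*(o + 5)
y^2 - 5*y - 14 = (y - 7)*(y + 2)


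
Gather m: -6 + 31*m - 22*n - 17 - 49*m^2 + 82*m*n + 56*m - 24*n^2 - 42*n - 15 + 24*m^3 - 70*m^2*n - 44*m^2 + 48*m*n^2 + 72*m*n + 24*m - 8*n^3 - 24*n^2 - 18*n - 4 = 24*m^3 + m^2*(-70*n - 93) + m*(48*n^2 + 154*n + 111) - 8*n^3 - 48*n^2 - 82*n - 42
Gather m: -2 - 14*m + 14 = 12 - 14*m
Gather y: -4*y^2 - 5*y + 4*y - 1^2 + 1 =-4*y^2 - y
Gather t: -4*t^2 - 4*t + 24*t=-4*t^2 + 20*t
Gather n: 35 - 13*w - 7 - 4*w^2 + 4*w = -4*w^2 - 9*w + 28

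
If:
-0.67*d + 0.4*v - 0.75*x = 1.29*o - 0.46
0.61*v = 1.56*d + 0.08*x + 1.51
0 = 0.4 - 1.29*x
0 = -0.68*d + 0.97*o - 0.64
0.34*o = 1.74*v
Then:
No Solution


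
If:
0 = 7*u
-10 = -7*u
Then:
No Solution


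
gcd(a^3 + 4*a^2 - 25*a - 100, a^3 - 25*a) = a^2 - 25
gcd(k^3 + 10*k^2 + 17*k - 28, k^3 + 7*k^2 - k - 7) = k^2 + 6*k - 7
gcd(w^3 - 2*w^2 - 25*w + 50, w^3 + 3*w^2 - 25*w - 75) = w^2 - 25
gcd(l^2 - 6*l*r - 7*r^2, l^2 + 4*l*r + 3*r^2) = l + r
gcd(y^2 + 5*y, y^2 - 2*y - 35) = y + 5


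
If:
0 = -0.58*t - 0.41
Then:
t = -0.71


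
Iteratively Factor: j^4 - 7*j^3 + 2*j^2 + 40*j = (j - 5)*(j^3 - 2*j^2 - 8*j) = j*(j - 5)*(j^2 - 2*j - 8) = j*(j - 5)*(j - 4)*(j + 2)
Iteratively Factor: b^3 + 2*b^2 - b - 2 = (b + 1)*(b^2 + b - 2) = (b + 1)*(b + 2)*(b - 1)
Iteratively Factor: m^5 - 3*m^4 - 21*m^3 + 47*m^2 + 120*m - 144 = (m - 1)*(m^4 - 2*m^3 - 23*m^2 + 24*m + 144) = (m - 4)*(m - 1)*(m^3 + 2*m^2 - 15*m - 36) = (m - 4)*(m - 1)*(m + 3)*(m^2 - m - 12) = (m - 4)^2*(m - 1)*(m + 3)*(m + 3)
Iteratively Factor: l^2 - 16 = (l + 4)*(l - 4)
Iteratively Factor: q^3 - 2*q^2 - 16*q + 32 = (q + 4)*(q^2 - 6*q + 8) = (q - 4)*(q + 4)*(q - 2)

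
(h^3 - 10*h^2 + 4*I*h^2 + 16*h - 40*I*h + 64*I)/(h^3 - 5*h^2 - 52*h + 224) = (h^2 + h*(-2 + 4*I) - 8*I)/(h^2 + 3*h - 28)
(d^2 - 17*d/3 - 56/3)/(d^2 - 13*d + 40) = (d + 7/3)/(d - 5)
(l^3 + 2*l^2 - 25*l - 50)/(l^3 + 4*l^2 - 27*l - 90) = (l^2 + 7*l + 10)/(l^2 + 9*l + 18)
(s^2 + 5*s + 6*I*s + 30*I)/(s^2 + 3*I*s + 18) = (s + 5)/(s - 3*I)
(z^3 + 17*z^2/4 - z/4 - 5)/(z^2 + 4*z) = z + 1/4 - 5/(4*z)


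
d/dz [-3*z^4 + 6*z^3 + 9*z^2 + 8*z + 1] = -12*z^3 + 18*z^2 + 18*z + 8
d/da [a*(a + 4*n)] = 2*a + 4*n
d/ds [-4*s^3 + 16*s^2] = 4*s*(8 - 3*s)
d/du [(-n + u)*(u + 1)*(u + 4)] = -2*n*u - 5*n + 3*u^2 + 10*u + 4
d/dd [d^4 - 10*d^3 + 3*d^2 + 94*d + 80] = 4*d^3 - 30*d^2 + 6*d + 94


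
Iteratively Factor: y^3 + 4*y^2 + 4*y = (y)*(y^2 + 4*y + 4) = y*(y + 2)*(y + 2)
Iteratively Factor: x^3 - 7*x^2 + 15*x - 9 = (x - 3)*(x^2 - 4*x + 3) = (x - 3)^2*(x - 1)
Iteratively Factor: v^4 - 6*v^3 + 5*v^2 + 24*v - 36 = (v - 2)*(v^3 - 4*v^2 - 3*v + 18) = (v - 2)*(v + 2)*(v^2 - 6*v + 9) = (v - 3)*(v - 2)*(v + 2)*(v - 3)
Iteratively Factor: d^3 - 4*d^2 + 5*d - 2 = (d - 1)*(d^2 - 3*d + 2) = (d - 1)^2*(d - 2)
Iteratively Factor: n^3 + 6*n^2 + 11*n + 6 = (n + 1)*(n^2 + 5*n + 6) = (n + 1)*(n + 3)*(n + 2)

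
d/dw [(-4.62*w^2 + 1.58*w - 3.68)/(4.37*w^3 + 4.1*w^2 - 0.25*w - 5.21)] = (20.1894*w^4 - 13.8092*w^3 + 42.9218*w^2 + 78.3164*w - 9.1518)/(19.0969*w^6 + 35.834*w^5 + 14.625*w^4 - 47.5854*w^3 - 42.6595*w^2 + 2.605*w + 27.1441)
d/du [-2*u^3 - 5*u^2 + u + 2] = -6*u^2 - 10*u + 1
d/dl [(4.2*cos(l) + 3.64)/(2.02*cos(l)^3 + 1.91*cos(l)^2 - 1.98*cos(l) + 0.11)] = (16.968*cos(l)^3 + 30.0804*cos(l)^2 + 13.9048*cos(l) - 7.6692)*sin(l)/(4.0804*cos(l)^6 + 7.7164*cos(l)^5 - 4.3511*cos(l)^4 - 7.1192*cos(l)^3 + 4.3406*cos(l)^2 - 0.4356*cos(l) + 0.0121)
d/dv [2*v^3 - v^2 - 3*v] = 6*v^2 - 2*v - 3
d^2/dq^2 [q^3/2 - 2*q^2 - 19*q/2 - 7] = 3*q - 4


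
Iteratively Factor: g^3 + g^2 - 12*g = (g)*(g^2 + g - 12) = g*(g - 3)*(g + 4)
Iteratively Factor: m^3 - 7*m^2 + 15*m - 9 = (m - 3)*(m^2 - 4*m + 3) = (m - 3)^2*(m - 1)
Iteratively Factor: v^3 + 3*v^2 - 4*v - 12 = (v - 2)*(v^2 + 5*v + 6) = (v - 2)*(v + 3)*(v + 2)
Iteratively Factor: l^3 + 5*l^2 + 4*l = (l + 4)*(l^2 + l) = l*(l + 4)*(l + 1)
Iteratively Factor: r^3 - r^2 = (r)*(r^2 - r) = r^2*(r - 1)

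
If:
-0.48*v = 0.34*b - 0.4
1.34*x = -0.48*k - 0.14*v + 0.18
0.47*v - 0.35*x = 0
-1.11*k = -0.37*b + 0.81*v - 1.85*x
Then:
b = 1.18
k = 0.39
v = -0.00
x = -0.00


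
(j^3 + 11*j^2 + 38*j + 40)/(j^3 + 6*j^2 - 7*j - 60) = (j + 2)/(j - 3)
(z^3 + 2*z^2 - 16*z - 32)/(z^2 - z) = (z^3 + 2*z^2 - 16*z - 32)/(z*(z - 1))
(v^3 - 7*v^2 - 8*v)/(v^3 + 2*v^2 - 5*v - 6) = v*(v - 8)/(v^2 + v - 6)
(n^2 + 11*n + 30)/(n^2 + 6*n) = (n + 5)/n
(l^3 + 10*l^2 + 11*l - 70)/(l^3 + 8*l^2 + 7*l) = (l^2 + 3*l - 10)/(l*(l + 1))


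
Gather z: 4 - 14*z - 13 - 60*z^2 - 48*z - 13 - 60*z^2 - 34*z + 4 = -120*z^2 - 96*z - 18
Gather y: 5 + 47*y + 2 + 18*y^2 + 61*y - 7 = 18*y^2 + 108*y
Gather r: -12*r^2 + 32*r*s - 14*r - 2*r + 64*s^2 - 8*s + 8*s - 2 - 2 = -12*r^2 + r*(32*s - 16) + 64*s^2 - 4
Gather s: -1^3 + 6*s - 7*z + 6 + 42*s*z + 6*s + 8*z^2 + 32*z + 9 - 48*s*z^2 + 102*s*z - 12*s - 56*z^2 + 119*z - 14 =s*(-48*z^2 + 144*z) - 48*z^2 + 144*z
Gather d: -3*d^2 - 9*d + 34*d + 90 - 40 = -3*d^2 + 25*d + 50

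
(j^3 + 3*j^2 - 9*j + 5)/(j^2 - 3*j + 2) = (j^2 + 4*j - 5)/(j - 2)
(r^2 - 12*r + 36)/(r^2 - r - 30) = (r - 6)/(r + 5)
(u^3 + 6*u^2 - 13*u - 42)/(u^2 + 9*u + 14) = u - 3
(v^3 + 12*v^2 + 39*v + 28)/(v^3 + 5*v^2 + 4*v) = (v + 7)/v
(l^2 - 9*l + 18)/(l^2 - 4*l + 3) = (l - 6)/(l - 1)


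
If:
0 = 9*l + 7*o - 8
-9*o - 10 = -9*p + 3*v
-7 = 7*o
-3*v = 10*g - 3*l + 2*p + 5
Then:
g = -11*v/30 - 1/45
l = 5/3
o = -1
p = v/3 + 1/9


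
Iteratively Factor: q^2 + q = (q + 1)*(q)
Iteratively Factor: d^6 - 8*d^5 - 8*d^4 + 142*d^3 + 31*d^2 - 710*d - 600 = (d + 2)*(d^5 - 10*d^4 + 12*d^3 + 118*d^2 - 205*d - 300) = (d - 5)*(d + 2)*(d^4 - 5*d^3 - 13*d^2 + 53*d + 60) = (d - 5)*(d - 4)*(d + 2)*(d^3 - d^2 - 17*d - 15) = (d - 5)*(d - 4)*(d + 1)*(d + 2)*(d^2 - 2*d - 15) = (d - 5)*(d - 4)*(d + 1)*(d + 2)*(d + 3)*(d - 5)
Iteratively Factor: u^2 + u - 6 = (u + 3)*(u - 2)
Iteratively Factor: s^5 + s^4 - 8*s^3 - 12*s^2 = (s + 2)*(s^4 - s^3 - 6*s^2) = (s - 3)*(s + 2)*(s^3 + 2*s^2) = s*(s - 3)*(s + 2)*(s^2 + 2*s) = s^2*(s - 3)*(s + 2)*(s + 2)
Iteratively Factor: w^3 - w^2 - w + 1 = (w + 1)*(w^2 - 2*w + 1) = (w - 1)*(w + 1)*(w - 1)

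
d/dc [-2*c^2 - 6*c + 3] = -4*c - 6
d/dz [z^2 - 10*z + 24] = 2*z - 10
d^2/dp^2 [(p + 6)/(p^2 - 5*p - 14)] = 2*((-3*p - 1)*(-p^2 + 5*p + 14) - (p + 6)*(2*p - 5)^2)/(-p^2 + 5*p + 14)^3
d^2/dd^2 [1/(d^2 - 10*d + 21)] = 2*(-d^2 + 10*d + 4*(d - 5)^2 - 21)/(d^2 - 10*d + 21)^3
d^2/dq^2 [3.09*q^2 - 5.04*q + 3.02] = 6.18000000000000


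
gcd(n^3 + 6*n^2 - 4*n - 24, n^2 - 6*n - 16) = n + 2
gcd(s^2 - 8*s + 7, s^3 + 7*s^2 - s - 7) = s - 1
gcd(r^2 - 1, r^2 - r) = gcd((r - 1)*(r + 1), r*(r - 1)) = r - 1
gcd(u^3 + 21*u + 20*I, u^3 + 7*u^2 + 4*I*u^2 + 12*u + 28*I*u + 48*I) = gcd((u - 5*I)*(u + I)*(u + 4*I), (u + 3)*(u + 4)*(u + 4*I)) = u + 4*I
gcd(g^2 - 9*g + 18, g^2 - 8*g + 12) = g - 6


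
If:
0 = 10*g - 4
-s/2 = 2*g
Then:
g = 2/5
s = -8/5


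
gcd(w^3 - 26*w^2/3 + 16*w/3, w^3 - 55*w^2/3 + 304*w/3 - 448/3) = w - 8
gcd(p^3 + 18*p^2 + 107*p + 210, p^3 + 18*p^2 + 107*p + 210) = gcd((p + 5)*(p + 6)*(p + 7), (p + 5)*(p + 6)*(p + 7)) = p^3 + 18*p^2 + 107*p + 210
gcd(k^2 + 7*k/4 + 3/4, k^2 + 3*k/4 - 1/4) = k + 1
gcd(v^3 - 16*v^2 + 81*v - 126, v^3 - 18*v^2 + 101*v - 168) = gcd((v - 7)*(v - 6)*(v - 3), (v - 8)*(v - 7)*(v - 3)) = v^2 - 10*v + 21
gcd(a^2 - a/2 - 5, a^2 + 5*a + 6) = a + 2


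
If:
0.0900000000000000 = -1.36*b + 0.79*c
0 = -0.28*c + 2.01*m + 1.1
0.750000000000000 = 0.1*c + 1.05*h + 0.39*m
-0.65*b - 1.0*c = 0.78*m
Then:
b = 0.12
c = 0.32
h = 0.87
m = -0.50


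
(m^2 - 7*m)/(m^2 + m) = (m - 7)/(m + 1)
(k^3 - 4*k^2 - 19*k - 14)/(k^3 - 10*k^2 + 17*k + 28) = (k + 2)/(k - 4)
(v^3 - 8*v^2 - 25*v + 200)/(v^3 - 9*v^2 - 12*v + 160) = (v + 5)/(v + 4)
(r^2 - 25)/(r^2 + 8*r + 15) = (r - 5)/(r + 3)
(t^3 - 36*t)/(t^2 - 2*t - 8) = t*(36 - t^2)/(-t^2 + 2*t + 8)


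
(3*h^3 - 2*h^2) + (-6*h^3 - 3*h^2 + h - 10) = -3*h^3 - 5*h^2 + h - 10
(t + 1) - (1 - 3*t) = 4*t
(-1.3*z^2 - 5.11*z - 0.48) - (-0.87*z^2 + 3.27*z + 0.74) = -0.43*z^2 - 8.38*z - 1.22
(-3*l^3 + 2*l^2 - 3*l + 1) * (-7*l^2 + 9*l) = 21*l^5 - 41*l^4 + 39*l^3 - 34*l^2 + 9*l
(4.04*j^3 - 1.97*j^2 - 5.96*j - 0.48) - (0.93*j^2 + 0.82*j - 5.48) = 4.04*j^3 - 2.9*j^2 - 6.78*j + 5.0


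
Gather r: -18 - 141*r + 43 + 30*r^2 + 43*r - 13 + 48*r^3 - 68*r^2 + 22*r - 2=48*r^3 - 38*r^2 - 76*r + 10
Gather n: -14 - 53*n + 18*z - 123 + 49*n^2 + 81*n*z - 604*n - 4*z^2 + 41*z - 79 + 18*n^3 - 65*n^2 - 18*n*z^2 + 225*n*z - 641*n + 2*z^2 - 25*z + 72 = 18*n^3 - 16*n^2 + n*(-18*z^2 + 306*z - 1298) - 2*z^2 + 34*z - 144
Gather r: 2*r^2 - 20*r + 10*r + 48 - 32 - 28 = 2*r^2 - 10*r - 12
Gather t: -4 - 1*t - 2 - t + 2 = -2*t - 4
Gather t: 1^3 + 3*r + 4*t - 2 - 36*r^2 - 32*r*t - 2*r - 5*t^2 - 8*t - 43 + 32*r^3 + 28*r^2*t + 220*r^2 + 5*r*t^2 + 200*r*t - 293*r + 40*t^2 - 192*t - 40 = 32*r^3 + 184*r^2 - 292*r + t^2*(5*r + 35) + t*(28*r^2 + 168*r - 196) - 84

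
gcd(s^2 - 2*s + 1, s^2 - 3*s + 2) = s - 1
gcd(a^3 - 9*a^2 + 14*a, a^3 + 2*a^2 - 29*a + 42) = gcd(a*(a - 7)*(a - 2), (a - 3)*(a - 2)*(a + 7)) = a - 2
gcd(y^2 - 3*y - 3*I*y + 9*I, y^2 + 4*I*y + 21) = y - 3*I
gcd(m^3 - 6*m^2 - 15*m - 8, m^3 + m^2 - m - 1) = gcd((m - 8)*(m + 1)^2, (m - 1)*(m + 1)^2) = m^2 + 2*m + 1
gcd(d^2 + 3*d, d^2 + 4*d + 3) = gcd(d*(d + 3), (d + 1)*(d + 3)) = d + 3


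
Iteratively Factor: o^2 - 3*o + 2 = (o - 1)*(o - 2)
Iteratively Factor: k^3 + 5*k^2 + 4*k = (k + 4)*(k^2 + k) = k*(k + 4)*(k + 1)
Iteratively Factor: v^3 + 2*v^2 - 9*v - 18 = (v + 3)*(v^2 - v - 6) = (v + 2)*(v + 3)*(v - 3)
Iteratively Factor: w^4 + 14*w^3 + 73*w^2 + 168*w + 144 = (w + 4)*(w^3 + 10*w^2 + 33*w + 36) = (w + 3)*(w + 4)*(w^2 + 7*w + 12) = (w + 3)^2*(w + 4)*(w + 4)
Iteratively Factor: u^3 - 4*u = (u - 2)*(u^2 + 2*u) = u*(u - 2)*(u + 2)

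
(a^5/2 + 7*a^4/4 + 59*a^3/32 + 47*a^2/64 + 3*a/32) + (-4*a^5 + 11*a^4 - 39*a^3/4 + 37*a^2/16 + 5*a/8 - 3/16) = -7*a^5/2 + 51*a^4/4 - 253*a^3/32 + 195*a^2/64 + 23*a/32 - 3/16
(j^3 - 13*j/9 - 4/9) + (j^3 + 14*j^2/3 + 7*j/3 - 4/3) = 2*j^3 + 14*j^2/3 + 8*j/9 - 16/9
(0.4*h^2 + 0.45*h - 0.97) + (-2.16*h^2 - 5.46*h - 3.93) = -1.76*h^2 - 5.01*h - 4.9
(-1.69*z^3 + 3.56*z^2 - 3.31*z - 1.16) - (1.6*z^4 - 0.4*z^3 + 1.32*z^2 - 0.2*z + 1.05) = -1.6*z^4 - 1.29*z^3 + 2.24*z^2 - 3.11*z - 2.21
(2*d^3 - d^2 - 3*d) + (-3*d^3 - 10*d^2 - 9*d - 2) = -d^3 - 11*d^2 - 12*d - 2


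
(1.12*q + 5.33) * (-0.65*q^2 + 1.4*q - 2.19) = -0.728*q^3 - 1.8965*q^2 + 5.0092*q - 11.6727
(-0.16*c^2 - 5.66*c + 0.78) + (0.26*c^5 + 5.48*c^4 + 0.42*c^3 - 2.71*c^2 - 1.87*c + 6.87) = 0.26*c^5 + 5.48*c^4 + 0.42*c^3 - 2.87*c^2 - 7.53*c + 7.65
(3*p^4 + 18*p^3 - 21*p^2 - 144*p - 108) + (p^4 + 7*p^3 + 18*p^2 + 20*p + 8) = 4*p^4 + 25*p^3 - 3*p^2 - 124*p - 100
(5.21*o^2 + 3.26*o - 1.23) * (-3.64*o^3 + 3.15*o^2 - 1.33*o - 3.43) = -18.9644*o^5 + 4.5451*o^4 + 7.8169*o^3 - 26.0806*o^2 - 9.5459*o + 4.2189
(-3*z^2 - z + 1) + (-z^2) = -4*z^2 - z + 1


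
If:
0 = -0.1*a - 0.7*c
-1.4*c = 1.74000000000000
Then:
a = 8.70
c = -1.24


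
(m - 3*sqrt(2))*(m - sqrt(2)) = m^2 - 4*sqrt(2)*m + 6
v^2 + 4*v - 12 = (v - 2)*(v + 6)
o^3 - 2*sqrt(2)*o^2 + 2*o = o*(o - sqrt(2))^2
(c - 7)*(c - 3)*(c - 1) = c^3 - 11*c^2 + 31*c - 21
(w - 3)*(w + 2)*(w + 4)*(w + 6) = w^4 + 9*w^3 + 8*w^2 - 84*w - 144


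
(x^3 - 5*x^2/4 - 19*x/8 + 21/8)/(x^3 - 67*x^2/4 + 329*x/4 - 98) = (2*x^2 + x - 3)/(2*(x^2 - 15*x + 56))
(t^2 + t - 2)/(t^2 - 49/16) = 16*(t^2 + t - 2)/(16*t^2 - 49)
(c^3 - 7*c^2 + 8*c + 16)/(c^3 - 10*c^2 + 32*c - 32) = (c + 1)/(c - 2)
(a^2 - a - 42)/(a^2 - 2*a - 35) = (a + 6)/(a + 5)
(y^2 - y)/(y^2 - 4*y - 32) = y*(1 - y)/(-y^2 + 4*y + 32)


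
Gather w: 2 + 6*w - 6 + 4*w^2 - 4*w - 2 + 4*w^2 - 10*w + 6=8*w^2 - 8*w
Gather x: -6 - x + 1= -x - 5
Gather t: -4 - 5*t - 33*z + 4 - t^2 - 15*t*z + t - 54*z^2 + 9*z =-t^2 + t*(-15*z - 4) - 54*z^2 - 24*z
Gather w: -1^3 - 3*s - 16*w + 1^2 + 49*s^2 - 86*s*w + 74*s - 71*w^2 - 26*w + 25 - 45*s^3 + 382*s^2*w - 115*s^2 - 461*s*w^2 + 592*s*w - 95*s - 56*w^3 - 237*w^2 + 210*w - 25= -45*s^3 - 66*s^2 - 24*s - 56*w^3 + w^2*(-461*s - 308) + w*(382*s^2 + 506*s + 168)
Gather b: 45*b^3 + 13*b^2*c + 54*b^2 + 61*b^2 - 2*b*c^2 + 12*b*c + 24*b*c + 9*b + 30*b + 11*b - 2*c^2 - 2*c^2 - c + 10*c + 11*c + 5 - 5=45*b^3 + b^2*(13*c + 115) + b*(-2*c^2 + 36*c + 50) - 4*c^2 + 20*c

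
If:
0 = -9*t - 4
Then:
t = -4/9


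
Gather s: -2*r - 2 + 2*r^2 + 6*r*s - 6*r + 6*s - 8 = 2*r^2 - 8*r + s*(6*r + 6) - 10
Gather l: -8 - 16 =-24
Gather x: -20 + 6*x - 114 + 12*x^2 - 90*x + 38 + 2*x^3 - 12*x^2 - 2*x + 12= 2*x^3 - 86*x - 84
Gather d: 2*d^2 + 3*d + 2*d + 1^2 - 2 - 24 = 2*d^2 + 5*d - 25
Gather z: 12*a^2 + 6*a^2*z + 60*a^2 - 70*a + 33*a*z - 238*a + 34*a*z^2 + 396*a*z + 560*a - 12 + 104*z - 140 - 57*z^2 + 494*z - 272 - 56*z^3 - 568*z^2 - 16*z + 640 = 72*a^2 + 252*a - 56*z^3 + z^2*(34*a - 625) + z*(6*a^2 + 429*a + 582) + 216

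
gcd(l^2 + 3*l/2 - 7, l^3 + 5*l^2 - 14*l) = l - 2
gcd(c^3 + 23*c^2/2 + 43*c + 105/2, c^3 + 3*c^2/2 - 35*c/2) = c + 5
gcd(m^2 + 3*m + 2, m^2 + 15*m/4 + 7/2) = m + 2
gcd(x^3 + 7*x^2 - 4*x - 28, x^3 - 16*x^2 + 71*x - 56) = 1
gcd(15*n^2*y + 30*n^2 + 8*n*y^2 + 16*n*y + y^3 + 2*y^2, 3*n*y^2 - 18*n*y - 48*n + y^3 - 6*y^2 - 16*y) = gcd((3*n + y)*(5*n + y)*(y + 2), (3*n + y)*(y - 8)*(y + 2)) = 3*n*y + 6*n + y^2 + 2*y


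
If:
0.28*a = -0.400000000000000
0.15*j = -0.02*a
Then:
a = -1.43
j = 0.19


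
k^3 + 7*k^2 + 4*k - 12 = (k - 1)*(k + 2)*(k + 6)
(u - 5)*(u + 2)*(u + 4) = u^3 + u^2 - 22*u - 40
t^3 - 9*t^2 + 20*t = t*(t - 5)*(t - 4)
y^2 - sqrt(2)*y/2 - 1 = (y - sqrt(2))*(y + sqrt(2)/2)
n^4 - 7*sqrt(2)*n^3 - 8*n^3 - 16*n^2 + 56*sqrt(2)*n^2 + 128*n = n*(n - 8)*(n - 8*sqrt(2))*(n + sqrt(2))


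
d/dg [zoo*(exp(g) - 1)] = zoo*exp(g)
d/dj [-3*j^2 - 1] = -6*j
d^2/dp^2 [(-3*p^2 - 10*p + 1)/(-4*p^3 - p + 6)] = 2*(48*p^6 + 480*p^5 - 132*p^4 + 464*p^3 + 1428*p^2 - 72*p + 167)/(64*p^9 + 48*p^7 - 288*p^6 + 12*p^5 - 144*p^4 + 433*p^3 - 18*p^2 + 108*p - 216)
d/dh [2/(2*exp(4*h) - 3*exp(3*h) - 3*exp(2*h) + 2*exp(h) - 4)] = (-16*exp(3*h) + 18*exp(2*h) + 12*exp(h) - 4)*exp(h)/(-2*exp(4*h) + 3*exp(3*h) + 3*exp(2*h) - 2*exp(h) + 4)^2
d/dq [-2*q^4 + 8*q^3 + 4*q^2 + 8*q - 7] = -8*q^3 + 24*q^2 + 8*q + 8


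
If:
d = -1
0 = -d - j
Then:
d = -1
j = 1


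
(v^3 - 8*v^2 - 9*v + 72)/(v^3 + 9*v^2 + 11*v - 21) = (v^2 - 11*v + 24)/(v^2 + 6*v - 7)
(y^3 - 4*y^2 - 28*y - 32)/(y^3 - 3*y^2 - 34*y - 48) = (y + 2)/(y + 3)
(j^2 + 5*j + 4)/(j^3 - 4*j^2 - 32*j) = (j + 1)/(j*(j - 8))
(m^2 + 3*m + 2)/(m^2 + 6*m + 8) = (m + 1)/(m + 4)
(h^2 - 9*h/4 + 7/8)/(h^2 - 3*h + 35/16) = 2*(2*h - 1)/(4*h - 5)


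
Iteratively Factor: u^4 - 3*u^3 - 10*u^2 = (u - 5)*(u^3 + 2*u^2) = (u - 5)*(u + 2)*(u^2) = u*(u - 5)*(u + 2)*(u)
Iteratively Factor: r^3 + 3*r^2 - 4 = (r + 2)*(r^2 + r - 2) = (r + 2)^2*(r - 1)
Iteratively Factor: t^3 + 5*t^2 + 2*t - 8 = (t - 1)*(t^2 + 6*t + 8) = (t - 1)*(t + 2)*(t + 4)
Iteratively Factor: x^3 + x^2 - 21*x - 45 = (x + 3)*(x^2 - 2*x - 15) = (x - 5)*(x + 3)*(x + 3)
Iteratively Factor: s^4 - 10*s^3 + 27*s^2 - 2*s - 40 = (s - 4)*(s^3 - 6*s^2 + 3*s + 10) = (s - 4)*(s + 1)*(s^2 - 7*s + 10) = (s - 4)*(s - 2)*(s + 1)*(s - 5)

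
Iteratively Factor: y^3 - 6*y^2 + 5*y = (y)*(y^2 - 6*y + 5) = y*(y - 1)*(y - 5)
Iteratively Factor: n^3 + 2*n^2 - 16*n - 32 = (n - 4)*(n^2 + 6*n + 8) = (n - 4)*(n + 4)*(n + 2)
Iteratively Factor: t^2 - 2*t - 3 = (t + 1)*(t - 3)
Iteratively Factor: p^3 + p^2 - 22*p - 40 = (p + 4)*(p^2 - 3*p - 10) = (p + 2)*(p + 4)*(p - 5)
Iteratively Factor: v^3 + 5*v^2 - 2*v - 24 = (v + 4)*(v^2 + v - 6) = (v - 2)*(v + 4)*(v + 3)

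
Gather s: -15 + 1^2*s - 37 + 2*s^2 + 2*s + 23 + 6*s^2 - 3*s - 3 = 8*s^2 - 32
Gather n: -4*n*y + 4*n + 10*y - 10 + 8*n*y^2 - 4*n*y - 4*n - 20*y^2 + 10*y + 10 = n*(8*y^2 - 8*y) - 20*y^2 + 20*y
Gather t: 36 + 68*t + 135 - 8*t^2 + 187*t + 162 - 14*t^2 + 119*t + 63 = -22*t^2 + 374*t + 396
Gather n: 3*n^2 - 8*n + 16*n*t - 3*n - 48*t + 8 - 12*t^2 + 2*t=3*n^2 + n*(16*t - 11) - 12*t^2 - 46*t + 8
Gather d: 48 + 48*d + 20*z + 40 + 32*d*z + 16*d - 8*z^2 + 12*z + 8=d*(32*z + 64) - 8*z^2 + 32*z + 96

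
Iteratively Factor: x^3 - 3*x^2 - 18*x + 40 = (x - 5)*(x^2 + 2*x - 8) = (x - 5)*(x + 4)*(x - 2)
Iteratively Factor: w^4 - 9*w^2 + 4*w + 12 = (w + 1)*(w^3 - w^2 - 8*w + 12) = (w + 1)*(w + 3)*(w^2 - 4*w + 4) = (w - 2)*(w + 1)*(w + 3)*(w - 2)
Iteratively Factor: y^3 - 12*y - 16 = (y + 2)*(y^2 - 2*y - 8) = (y - 4)*(y + 2)*(y + 2)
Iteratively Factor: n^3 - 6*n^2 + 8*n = (n)*(n^2 - 6*n + 8) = n*(n - 4)*(n - 2)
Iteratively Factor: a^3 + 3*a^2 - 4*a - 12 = (a - 2)*(a^2 + 5*a + 6) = (a - 2)*(a + 2)*(a + 3)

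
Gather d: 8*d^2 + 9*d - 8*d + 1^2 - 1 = 8*d^2 + d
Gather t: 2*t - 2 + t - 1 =3*t - 3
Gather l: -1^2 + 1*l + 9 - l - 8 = 0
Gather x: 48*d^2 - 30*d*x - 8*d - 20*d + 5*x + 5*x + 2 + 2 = 48*d^2 - 28*d + x*(10 - 30*d) + 4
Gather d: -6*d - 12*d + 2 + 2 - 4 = -18*d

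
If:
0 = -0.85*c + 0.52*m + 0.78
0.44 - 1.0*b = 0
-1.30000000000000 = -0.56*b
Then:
No Solution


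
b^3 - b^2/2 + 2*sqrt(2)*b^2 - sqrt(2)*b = b*(b - 1/2)*(b + 2*sqrt(2))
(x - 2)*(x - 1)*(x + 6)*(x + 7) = x^4 + 10*x^3 + 5*x^2 - 100*x + 84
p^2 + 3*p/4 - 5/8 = (p - 1/2)*(p + 5/4)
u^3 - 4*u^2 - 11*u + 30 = (u - 5)*(u - 2)*(u + 3)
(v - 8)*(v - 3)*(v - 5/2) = v^3 - 27*v^2/2 + 103*v/2 - 60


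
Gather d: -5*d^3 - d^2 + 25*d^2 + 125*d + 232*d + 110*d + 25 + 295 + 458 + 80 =-5*d^3 + 24*d^2 + 467*d + 858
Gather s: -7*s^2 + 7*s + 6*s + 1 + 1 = -7*s^2 + 13*s + 2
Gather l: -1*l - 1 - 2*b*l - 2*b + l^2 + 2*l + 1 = -2*b + l^2 + l*(1 - 2*b)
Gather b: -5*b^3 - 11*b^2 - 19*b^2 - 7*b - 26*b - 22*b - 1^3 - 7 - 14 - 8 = -5*b^3 - 30*b^2 - 55*b - 30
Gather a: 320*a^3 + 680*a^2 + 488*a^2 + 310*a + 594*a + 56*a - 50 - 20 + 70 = 320*a^3 + 1168*a^2 + 960*a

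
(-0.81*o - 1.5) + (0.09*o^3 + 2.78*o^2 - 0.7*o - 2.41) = 0.09*o^3 + 2.78*o^2 - 1.51*o - 3.91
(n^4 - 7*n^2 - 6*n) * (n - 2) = n^5 - 2*n^4 - 7*n^3 + 8*n^2 + 12*n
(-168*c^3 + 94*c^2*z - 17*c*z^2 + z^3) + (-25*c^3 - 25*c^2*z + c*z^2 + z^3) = -193*c^3 + 69*c^2*z - 16*c*z^2 + 2*z^3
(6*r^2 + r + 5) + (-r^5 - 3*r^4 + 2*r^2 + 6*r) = -r^5 - 3*r^4 + 8*r^2 + 7*r + 5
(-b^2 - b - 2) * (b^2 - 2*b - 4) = -b^4 + b^3 + 4*b^2 + 8*b + 8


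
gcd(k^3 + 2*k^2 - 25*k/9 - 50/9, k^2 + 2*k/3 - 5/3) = k + 5/3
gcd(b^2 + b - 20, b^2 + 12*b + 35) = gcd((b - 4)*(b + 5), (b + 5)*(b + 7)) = b + 5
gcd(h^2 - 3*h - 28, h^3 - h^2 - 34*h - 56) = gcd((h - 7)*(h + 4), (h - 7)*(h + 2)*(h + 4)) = h^2 - 3*h - 28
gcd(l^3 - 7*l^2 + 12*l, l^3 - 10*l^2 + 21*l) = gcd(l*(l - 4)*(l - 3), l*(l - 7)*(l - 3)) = l^2 - 3*l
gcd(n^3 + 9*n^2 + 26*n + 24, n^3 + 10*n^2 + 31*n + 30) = n^2 + 5*n + 6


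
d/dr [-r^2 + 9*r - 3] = 9 - 2*r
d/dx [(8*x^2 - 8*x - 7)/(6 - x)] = (-8*x^2 + 96*x - 55)/(x^2 - 12*x + 36)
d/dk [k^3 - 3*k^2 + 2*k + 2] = 3*k^2 - 6*k + 2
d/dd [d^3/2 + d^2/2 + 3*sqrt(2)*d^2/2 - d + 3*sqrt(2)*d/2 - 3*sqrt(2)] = 3*d^2/2 + d + 3*sqrt(2)*d - 1 + 3*sqrt(2)/2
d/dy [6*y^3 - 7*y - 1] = 18*y^2 - 7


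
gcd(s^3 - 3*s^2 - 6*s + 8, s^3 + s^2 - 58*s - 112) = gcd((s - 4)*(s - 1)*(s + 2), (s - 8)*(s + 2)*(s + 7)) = s + 2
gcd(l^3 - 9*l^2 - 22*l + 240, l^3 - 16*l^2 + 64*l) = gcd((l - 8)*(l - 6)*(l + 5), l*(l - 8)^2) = l - 8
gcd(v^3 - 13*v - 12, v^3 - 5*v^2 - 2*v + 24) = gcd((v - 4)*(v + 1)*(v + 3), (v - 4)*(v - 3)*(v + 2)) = v - 4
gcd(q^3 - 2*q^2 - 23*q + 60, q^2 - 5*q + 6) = q - 3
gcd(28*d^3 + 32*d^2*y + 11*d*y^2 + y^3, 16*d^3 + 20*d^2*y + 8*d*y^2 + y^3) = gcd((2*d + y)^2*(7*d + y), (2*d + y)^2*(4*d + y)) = 4*d^2 + 4*d*y + y^2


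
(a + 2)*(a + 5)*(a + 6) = a^3 + 13*a^2 + 52*a + 60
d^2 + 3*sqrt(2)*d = d*(d + 3*sqrt(2))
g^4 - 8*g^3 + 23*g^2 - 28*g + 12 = (g - 3)*(g - 2)^2*(g - 1)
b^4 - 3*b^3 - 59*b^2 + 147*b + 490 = (b - 7)*(b - 5)*(b + 2)*(b + 7)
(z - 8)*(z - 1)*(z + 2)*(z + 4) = z^4 - 3*z^3 - 38*z^2 - 24*z + 64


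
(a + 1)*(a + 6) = a^2 + 7*a + 6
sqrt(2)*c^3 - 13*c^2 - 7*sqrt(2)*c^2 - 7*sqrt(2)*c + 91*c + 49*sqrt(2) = (c - 7)*(c - 7*sqrt(2))*(sqrt(2)*c + 1)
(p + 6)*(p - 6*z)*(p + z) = p^3 - 5*p^2*z + 6*p^2 - 6*p*z^2 - 30*p*z - 36*z^2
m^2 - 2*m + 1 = (m - 1)^2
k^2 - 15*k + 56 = (k - 8)*(k - 7)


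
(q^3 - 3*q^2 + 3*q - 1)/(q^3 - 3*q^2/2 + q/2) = 2*(q^2 - 2*q + 1)/(q*(2*q - 1))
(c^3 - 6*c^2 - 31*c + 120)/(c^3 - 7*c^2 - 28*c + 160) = (c - 3)/(c - 4)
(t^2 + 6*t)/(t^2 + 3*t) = (t + 6)/(t + 3)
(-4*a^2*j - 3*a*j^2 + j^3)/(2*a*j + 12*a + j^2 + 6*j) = j*(-4*a^2 - 3*a*j + j^2)/(2*a*j + 12*a + j^2 + 6*j)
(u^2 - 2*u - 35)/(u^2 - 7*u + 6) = (u^2 - 2*u - 35)/(u^2 - 7*u + 6)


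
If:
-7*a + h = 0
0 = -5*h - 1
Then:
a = -1/35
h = -1/5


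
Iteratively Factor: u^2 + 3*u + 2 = (u + 2)*(u + 1)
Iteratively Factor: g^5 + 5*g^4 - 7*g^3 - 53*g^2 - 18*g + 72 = (g - 1)*(g^4 + 6*g^3 - g^2 - 54*g - 72) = (g - 1)*(g + 2)*(g^3 + 4*g^2 - 9*g - 36) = (g - 1)*(g + 2)*(g + 4)*(g^2 - 9) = (g - 3)*(g - 1)*(g + 2)*(g + 4)*(g + 3)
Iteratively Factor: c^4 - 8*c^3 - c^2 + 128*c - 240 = (c + 4)*(c^3 - 12*c^2 + 47*c - 60) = (c - 3)*(c + 4)*(c^2 - 9*c + 20) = (c - 5)*(c - 3)*(c + 4)*(c - 4)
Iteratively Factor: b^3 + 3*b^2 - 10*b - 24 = (b - 3)*(b^2 + 6*b + 8) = (b - 3)*(b + 4)*(b + 2)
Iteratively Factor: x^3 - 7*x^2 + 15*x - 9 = (x - 3)*(x^2 - 4*x + 3) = (x - 3)^2*(x - 1)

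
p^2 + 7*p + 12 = (p + 3)*(p + 4)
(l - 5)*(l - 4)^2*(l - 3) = l^4 - 16*l^3 + 95*l^2 - 248*l + 240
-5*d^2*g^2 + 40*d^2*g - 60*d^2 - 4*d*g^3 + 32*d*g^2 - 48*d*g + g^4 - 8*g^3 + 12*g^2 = (-5*d + g)*(d + g)*(g - 6)*(g - 2)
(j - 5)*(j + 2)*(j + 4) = j^3 + j^2 - 22*j - 40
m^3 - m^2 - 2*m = m*(m - 2)*(m + 1)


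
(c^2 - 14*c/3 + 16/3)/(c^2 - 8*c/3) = (c - 2)/c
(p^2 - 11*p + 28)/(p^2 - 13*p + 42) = (p - 4)/(p - 6)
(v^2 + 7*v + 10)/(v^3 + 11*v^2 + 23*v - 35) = (v + 2)/(v^2 + 6*v - 7)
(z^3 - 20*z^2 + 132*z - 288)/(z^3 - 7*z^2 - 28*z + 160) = (z^2 - 12*z + 36)/(z^2 + z - 20)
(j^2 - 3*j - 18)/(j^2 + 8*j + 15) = (j - 6)/(j + 5)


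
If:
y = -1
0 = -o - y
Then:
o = 1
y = -1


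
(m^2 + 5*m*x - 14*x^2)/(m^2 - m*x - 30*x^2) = (-m^2 - 5*m*x + 14*x^2)/(-m^2 + m*x + 30*x^2)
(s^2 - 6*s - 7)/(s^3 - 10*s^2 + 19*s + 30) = (s - 7)/(s^2 - 11*s + 30)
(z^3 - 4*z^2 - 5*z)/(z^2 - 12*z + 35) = z*(z + 1)/(z - 7)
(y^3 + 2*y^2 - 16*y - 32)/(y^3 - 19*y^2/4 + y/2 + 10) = 4*(y^2 + 6*y + 8)/(4*y^2 - 3*y - 10)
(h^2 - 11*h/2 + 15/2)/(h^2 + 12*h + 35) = (2*h^2 - 11*h + 15)/(2*(h^2 + 12*h + 35))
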